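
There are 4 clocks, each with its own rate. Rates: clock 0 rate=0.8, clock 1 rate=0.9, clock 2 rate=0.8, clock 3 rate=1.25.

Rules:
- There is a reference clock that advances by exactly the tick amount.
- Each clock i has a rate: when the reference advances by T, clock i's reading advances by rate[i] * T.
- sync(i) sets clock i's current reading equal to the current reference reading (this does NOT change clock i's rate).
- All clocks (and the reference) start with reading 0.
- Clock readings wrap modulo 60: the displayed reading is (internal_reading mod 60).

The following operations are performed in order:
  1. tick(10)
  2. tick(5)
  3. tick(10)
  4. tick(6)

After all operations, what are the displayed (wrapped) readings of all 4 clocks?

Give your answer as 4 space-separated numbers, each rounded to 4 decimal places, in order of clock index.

Answer: 24.8000 27.9000 24.8000 38.7500

Derivation:
After op 1 tick(10): ref=10.0000 raw=[8.0000 9.0000 8.0000 12.5000]
After op 2 tick(5): ref=15.0000 raw=[12.0000 13.5000 12.0000 18.7500]
After op 3 tick(10): ref=25.0000 raw=[20.0000 22.5000 20.0000 31.2500]
After op 4 tick(6): ref=31.0000 raw=[24.8000 27.9000 24.8000 38.7500]
Wrap final raw readings (mod 60): 24.8000 mod 60 = 24.8000; 27.9000 mod 60 = 27.9000; 24.8000 mod 60 = 24.8000; 38.7500 mod 60 = 38.7500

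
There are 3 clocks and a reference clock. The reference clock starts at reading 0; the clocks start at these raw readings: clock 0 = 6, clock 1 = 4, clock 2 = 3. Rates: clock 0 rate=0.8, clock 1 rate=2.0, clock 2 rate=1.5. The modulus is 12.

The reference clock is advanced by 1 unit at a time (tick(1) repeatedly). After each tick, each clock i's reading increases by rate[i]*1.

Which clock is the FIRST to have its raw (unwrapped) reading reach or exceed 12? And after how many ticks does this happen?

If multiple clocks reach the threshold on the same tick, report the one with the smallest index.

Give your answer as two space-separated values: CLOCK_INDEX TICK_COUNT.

clock 0: start=6, rate=0.8, needs 12-6 = 6; ticks = ceil(6/0.8) = ceil(7.5000) = 8; reading at tick 8 = 6 + 0.8*8 = 12.4000
clock 1: start=4, rate=2.0, needs 12-4 = 8; ticks = ceil(8/2.0) = ceil(4.0000) = 4; reading at tick 4 = 4 + 2.0*4 = 12.0000
clock 2: start=3, rate=1.5, needs 12-3 = 9; ticks = ceil(9/1.5) = ceil(6.0000) = 6; reading at tick 6 = 3 + 1.5*6 = 12.0000
Minimum tick count = 4; winners = [1]; smallest index = 1

Answer: 1 4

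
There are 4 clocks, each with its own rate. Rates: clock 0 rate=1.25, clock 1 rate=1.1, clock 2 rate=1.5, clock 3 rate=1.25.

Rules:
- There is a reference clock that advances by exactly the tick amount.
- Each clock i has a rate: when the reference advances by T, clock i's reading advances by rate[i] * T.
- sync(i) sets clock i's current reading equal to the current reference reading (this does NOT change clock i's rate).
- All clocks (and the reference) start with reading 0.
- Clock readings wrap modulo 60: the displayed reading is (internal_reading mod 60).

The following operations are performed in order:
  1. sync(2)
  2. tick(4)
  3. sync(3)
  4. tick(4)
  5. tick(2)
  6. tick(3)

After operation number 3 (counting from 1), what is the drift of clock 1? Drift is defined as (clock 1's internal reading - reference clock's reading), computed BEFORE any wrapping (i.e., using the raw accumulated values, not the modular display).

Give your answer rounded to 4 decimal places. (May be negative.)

After op 1 sync(2): ref=0.0000 raw=[0.0000 0.0000 0.0000 0.0000]
After op 2 tick(4): ref=4.0000 raw=[5.0000 4.4000 6.0000 5.0000]
After op 3 sync(3): ref=4.0000 raw=[5.0000 4.4000 6.0000 4.0000]
Drift of clock 1 after op 3: 4.4000 - 4.0000 = 0.4000

Answer: 0.4000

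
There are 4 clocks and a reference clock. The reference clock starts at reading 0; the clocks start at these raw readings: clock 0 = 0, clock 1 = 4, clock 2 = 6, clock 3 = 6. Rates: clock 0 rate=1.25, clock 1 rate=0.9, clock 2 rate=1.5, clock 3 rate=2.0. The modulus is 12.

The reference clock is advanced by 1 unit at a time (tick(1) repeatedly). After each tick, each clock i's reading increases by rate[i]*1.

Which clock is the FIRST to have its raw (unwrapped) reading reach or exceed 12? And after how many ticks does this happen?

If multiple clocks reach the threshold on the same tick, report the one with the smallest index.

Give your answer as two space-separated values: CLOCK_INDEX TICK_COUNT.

Answer: 3 3

Derivation:
clock 0: start=0, rate=1.25, needs 12-0 = 12; ticks = ceil(12/1.25) = ceil(9.6000) = 10; reading at tick 10 = 0 + 1.25*10 = 12.5000
clock 1: start=4, rate=0.9, needs 12-4 = 8; ticks = ceil(8/0.9) = ceil(8.8889) = 9; reading at tick 9 = 4 + 0.9*9 = 12.1000
clock 2: start=6, rate=1.5, needs 12-6 = 6; ticks = ceil(6/1.5) = ceil(4.0000) = 4; reading at tick 4 = 6 + 1.5*4 = 12.0000
clock 3: start=6, rate=2.0, needs 12-6 = 6; ticks = ceil(6/2.0) = ceil(3.0000) = 3; reading at tick 3 = 6 + 2.0*3 = 12.0000
Minimum tick count = 3; winners = [3]; smallest index = 3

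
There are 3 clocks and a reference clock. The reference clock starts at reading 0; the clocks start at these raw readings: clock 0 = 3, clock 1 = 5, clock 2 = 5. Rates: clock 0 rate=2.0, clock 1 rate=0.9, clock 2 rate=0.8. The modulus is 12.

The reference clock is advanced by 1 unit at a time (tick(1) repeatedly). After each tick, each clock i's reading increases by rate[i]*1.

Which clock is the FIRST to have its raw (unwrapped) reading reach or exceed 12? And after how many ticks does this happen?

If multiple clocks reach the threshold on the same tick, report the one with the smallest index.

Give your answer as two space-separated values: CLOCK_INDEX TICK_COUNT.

clock 0: start=3, rate=2.0, needs 12-3 = 9; ticks = ceil(9/2.0) = ceil(4.5000) = 5; reading at tick 5 = 3 + 2.0*5 = 13.0000
clock 1: start=5, rate=0.9, needs 12-5 = 7; ticks = ceil(7/0.9) = ceil(7.7778) = 8; reading at tick 8 = 5 + 0.9*8 = 12.2000
clock 2: start=5, rate=0.8, needs 12-5 = 7; ticks = ceil(7/0.8) = ceil(8.7500) = 9; reading at tick 9 = 5 + 0.8*9 = 12.2000
Minimum tick count = 5; winners = [0]; smallest index = 0

Answer: 0 5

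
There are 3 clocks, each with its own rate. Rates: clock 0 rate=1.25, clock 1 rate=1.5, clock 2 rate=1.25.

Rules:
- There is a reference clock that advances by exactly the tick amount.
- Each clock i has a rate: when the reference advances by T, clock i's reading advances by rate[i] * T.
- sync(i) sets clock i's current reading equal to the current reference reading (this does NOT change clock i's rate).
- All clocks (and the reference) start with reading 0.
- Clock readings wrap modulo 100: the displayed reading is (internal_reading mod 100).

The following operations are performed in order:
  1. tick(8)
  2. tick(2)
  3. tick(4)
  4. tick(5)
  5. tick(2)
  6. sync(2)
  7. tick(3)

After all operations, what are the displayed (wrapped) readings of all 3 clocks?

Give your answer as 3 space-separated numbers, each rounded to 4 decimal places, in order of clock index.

Answer: 30.0000 36.0000 24.7500

Derivation:
After op 1 tick(8): ref=8.0000 raw=[10.0000 12.0000 10.0000]
After op 2 tick(2): ref=10.0000 raw=[12.5000 15.0000 12.5000]
After op 3 tick(4): ref=14.0000 raw=[17.5000 21.0000 17.5000]
After op 4 tick(5): ref=19.0000 raw=[23.7500 28.5000 23.7500]
After op 5 tick(2): ref=21.0000 raw=[26.2500 31.5000 26.2500]
After op 6 sync(2): ref=21.0000 raw=[26.2500 31.5000 21.0000]
After op 7 tick(3): ref=24.0000 raw=[30.0000 36.0000 24.7500]
Wrap final raw readings (mod 100): 30.0000 mod 100 = 30.0000; 36.0000 mod 100 = 36.0000; 24.7500 mod 100 = 24.7500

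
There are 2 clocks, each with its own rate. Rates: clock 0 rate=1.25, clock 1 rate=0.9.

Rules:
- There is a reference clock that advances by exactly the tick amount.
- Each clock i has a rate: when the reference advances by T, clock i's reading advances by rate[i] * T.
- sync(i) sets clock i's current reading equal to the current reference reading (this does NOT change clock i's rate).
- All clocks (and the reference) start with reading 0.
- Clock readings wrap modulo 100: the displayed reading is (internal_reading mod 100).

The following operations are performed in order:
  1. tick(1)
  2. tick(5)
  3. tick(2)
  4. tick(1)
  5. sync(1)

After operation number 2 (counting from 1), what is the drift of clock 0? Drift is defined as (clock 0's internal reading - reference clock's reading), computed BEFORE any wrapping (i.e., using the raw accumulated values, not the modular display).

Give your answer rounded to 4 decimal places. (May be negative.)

Answer: 1.5000

Derivation:
After op 1 tick(1): ref=1.0000 raw=[1.2500 0.9000]
After op 2 tick(5): ref=6.0000 raw=[7.5000 5.4000]
Drift of clock 0 after op 2: 7.5000 - 6.0000 = 1.5000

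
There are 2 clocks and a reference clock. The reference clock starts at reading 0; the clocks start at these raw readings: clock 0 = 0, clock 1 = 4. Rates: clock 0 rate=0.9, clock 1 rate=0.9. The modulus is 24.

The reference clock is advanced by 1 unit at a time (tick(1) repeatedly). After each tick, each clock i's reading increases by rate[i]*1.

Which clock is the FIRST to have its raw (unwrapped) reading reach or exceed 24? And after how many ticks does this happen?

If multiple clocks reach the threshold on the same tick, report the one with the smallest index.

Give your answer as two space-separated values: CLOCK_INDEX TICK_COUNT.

Answer: 1 23

Derivation:
clock 0: start=0, rate=0.9, needs 24-0 = 24; ticks = ceil(24/0.9) = ceil(26.6667) = 27; reading at tick 27 = 0 + 0.9*27 = 24.3000
clock 1: start=4, rate=0.9, needs 24-4 = 20; ticks = ceil(20/0.9) = ceil(22.2222) = 23; reading at tick 23 = 4 + 0.9*23 = 24.7000
Minimum tick count = 23; winners = [1]; smallest index = 1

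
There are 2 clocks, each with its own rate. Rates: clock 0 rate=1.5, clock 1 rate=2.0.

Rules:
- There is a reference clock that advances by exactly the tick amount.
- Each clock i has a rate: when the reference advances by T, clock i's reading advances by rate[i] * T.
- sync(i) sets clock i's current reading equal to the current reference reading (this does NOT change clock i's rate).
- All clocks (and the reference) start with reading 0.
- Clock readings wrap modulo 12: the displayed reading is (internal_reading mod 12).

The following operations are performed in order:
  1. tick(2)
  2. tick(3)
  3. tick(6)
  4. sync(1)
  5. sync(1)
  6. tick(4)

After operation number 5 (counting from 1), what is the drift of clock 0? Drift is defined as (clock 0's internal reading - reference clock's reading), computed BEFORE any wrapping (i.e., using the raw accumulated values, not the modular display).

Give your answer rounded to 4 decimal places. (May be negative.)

Answer: 5.5000

Derivation:
After op 1 tick(2): ref=2.0000 raw=[3.0000 4.0000]
After op 2 tick(3): ref=5.0000 raw=[7.5000 10.0000]
After op 3 tick(6): ref=11.0000 raw=[16.5000 22.0000]
After op 4 sync(1): ref=11.0000 raw=[16.5000 11.0000]
After op 5 sync(1): ref=11.0000 raw=[16.5000 11.0000]
Drift of clock 0 after op 5: 16.5000 - 11.0000 = 5.5000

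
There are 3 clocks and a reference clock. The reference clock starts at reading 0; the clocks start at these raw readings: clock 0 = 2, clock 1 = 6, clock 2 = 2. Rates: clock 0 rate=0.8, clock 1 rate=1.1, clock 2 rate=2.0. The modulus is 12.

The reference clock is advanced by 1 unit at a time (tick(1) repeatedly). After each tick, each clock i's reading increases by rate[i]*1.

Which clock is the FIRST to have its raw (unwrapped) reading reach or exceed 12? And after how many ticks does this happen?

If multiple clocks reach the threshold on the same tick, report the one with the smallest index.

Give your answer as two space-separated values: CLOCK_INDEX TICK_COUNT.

Answer: 2 5

Derivation:
clock 0: start=2, rate=0.8, needs 12-2 = 10; ticks = ceil(10/0.8) = ceil(12.5000) = 13; reading at tick 13 = 2 + 0.8*13 = 12.4000
clock 1: start=6, rate=1.1, needs 12-6 = 6; ticks = ceil(6/1.1) = ceil(5.4545) = 6; reading at tick 6 = 6 + 1.1*6 = 12.6000
clock 2: start=2, rate=2.0, needs 12-2 = 10; ticks = ceil(10/2.0) = ceil(5.0000) = 5; reading at tick 5 = 2 + 2.0*5 = 12.0000
Minimum tick count = 5; winners = [2]; smallest index = 2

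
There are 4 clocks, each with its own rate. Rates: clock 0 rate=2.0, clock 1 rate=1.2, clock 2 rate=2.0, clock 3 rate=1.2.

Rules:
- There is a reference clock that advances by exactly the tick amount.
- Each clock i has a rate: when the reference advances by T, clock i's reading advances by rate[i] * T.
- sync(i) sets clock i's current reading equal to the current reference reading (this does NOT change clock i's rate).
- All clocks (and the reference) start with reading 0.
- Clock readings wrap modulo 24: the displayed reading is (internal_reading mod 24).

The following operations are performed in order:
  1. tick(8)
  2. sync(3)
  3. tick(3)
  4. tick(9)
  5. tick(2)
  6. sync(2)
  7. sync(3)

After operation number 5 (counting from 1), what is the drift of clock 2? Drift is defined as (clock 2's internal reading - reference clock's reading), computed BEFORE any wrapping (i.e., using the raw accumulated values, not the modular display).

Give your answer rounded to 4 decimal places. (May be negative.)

Answer: 22.0000

Derivation:
After op 1 tick(8): ref=8.0000 raw=[16.0000 9.6000 16.0000 9.6000]
After op 2 sync(3): ref=8.0000 raw=[16.0000 9.6000 16.0000 8.0000]
After op 3 tick(3): ref=11.0000 raw=[22.0000 13.2000 22.0000 11.6000]
After op 4 tick(9): ref=20.0000 raw=[40.0000 24.0000 40.0000 22.4000]
After op 5 tick(2): ref=22.0000 raw=[44.0000 26.4000 44.0000 24.8000]
Drift of clock 2 after op 5: 44.0000 - 22.0000 = 22.0000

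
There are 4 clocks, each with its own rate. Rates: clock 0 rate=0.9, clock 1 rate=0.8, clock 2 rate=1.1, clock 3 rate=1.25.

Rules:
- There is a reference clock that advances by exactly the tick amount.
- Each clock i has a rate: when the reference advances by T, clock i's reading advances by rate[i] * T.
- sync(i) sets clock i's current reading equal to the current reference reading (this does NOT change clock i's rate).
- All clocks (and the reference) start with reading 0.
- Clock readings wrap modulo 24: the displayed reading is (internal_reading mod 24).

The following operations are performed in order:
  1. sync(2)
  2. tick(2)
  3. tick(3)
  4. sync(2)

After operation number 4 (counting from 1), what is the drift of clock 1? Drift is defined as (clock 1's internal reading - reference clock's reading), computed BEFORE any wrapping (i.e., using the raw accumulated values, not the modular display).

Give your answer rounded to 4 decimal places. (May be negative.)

Answer: -1.0000

Derivation:
After op 1 sync(2): ref=0.0000 raw=[0.0000 0.0000 0.0000 0.0000]
After op 2 tick(2): ref=2.0000 raw=[1.8000 1.6000 2.2000 2.5000]
After op 3 tick(3): ref=5.0000 raw=[4.5000 4.0000 5.5000 6.2500]
After op 4 sync(2): ref=5.0000 raw=[4.5000 4.0000 5.0000 6.2500]
Drift of clock 1 after op 4: 4.0000 - 5.0000 = -1.0000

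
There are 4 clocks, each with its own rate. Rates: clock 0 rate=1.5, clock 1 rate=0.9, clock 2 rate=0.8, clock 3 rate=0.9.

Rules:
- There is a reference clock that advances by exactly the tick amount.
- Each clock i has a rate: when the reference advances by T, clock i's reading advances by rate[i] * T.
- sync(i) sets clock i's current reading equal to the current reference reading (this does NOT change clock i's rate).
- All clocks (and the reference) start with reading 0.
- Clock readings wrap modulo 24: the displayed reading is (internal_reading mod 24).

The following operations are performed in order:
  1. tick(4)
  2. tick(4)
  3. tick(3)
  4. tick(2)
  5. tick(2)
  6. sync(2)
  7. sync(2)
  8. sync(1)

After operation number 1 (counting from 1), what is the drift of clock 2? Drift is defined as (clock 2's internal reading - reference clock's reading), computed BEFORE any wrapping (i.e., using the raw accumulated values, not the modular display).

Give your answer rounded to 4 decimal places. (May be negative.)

After op 1 tick(4): ref=4.0000 raw=[6.0000 3.6000 3.2000 3.6000]
Drift of clock 2 after op 1: 3.2000 - 4.0000 = -0.8000

Answer: -0.8000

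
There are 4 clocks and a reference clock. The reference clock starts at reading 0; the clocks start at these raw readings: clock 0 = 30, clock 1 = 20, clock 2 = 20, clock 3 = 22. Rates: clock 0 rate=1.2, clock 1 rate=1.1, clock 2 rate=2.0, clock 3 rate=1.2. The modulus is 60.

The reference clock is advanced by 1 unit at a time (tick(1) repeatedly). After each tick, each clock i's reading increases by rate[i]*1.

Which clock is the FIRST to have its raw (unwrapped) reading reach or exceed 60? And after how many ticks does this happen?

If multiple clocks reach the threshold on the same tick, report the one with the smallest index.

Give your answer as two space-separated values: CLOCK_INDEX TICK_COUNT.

Answer: 2 20

Derivation:
clock 0: start=30, rate=1.2, needs 60-30 = 30; ticks = ceil(30/1.2) = ceil(25.0000) = 25; reading at tick 25 = 30 + 1.2*25 = 60.0000
clock 1: start=20, rate=1.1, needs 60-20 = 40; ticks = ceil(40/1.1) = ceil(36.3636) = 37; reading at tick 37 = 20 + 1.1*37 = 60.7000
clock 2: start=20, rate=2.0, needs 60-20 = 40; ticks = ceil(40/2.0) = ceil(20.0000) = 20; reading at tick 20 = 20 + 2.0*20 = 60.0000
clock 3: start=22, rate=1.2, needs 60-22 = 38; ticks = ceil(38/1.2) = ceil(31.6667) = 32; reading at tick 32 = 22 + 1.2*32 = 60.4000
Minimum tick count = 20; winners = [2]; smallest index = 2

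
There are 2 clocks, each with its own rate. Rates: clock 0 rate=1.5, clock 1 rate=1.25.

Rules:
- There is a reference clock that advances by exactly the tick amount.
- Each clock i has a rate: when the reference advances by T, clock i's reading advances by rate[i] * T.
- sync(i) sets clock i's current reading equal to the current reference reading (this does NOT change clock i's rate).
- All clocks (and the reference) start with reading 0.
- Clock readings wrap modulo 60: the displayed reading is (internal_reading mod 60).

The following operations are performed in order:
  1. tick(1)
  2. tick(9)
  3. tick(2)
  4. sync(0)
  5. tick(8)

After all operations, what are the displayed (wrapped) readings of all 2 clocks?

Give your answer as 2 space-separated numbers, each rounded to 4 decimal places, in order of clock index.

After op 1 tick(1): ref=1.0000 raw=[1.5000 1.2500]
After op 2 tick(9): ref=10.0000 raw=[15.0000 12.5000]
After op 3 tick(2): ref=12.0000 raw=[18.0000 15.0000]
After op 4 sync(0): ref=12.0000 raw=[12.0000 15.0000]
After op 5 tick(8): ref=20.0000 raw=[24.0000 25.0000]
Wrap final raw readings (mod 60): 24.0000 mod 60 = 24.0000; 25.0000 mod 60 = 25.0000

Answer: 24.0000 25.0000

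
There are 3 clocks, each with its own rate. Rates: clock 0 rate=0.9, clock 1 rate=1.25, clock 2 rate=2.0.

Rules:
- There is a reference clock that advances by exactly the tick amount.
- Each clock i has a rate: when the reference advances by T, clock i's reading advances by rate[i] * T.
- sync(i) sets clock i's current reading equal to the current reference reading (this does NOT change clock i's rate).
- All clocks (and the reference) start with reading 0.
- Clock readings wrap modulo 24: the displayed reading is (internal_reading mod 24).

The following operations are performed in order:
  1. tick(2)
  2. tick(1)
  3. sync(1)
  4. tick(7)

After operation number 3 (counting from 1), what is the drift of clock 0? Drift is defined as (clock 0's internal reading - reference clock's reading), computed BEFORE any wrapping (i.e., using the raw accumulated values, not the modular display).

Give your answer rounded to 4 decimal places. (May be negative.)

Answer: -0.3000

Derivation:
After op 1 tick(2): ref=2.0000 raw=[1.8000 2.5000 4.0000]
After op 2 tick(1): ref=3.0000 raw=[2.7000 3.7500 6.0000]
After op 3 sync(1): ref=3.0000 raw=[2.7000 3.0000 6.0000]
Drift of clock 0 after op 3: 2.7000 - 3.0000 = -0.3000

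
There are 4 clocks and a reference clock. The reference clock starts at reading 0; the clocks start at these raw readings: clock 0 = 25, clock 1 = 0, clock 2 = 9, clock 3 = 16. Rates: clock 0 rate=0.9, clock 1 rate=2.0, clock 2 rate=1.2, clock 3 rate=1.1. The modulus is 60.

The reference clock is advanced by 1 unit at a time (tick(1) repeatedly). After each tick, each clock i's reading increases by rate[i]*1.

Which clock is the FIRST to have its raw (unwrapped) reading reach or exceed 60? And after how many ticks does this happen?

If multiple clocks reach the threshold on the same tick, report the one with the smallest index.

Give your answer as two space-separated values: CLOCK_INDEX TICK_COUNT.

Answer: 1 30

Derivation:
clock 0: start=25, rate=0.9, needs 60-25 = 35; ticks = ceil(35/0.9) = ceil(38.8889) = 39; reading at tick 39 = 25 + 0.9*39 = 60.1000
clock 1: start=0, rate=2.0, needs 60-0 = 60; ticks = ceil(60/2.0) = ceil(30.0000) = 30; reading at tick 30 = 0 + 2.0*30 = 60.0000
clock 2: start=9, rate=1.2, needs 60-9 = 51; ticks = ceil(51/1.2) = ceil(42.5000) = 43; reading at tick 43 = 9 + 1.2*43 = 60.6000
clock 3: start=16, rate=1.1, needs 60-16 = 44; ticks = ceil(44/1.1) = ceil(40.0000) = 40; reading at tick 40 = 16 + 1.1*40 = 60.0000
Minimum tick count = 30; winners = [1]; smallest index = 1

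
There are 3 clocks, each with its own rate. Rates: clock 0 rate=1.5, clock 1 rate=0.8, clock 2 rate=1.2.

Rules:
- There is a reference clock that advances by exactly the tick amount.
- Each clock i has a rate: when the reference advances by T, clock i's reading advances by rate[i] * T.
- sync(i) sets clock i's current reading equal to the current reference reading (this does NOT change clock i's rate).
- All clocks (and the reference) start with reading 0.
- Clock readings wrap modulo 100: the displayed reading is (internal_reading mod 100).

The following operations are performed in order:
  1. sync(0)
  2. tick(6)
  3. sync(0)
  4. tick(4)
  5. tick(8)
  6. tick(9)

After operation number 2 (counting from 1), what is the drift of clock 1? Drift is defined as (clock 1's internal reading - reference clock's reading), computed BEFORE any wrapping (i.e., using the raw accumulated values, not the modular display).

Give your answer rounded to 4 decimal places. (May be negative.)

After op 1 sync(0): ref=0.0000 raw=[0.0000 0.0000 0.0000]
After op 2 tick(6): ref=6.0000 raw=[9.0000 4.8000 7.2000]
Drift of clock 1 after op 2: 4.8000 - 6.0000 = -1.2000

Answer: -1.2000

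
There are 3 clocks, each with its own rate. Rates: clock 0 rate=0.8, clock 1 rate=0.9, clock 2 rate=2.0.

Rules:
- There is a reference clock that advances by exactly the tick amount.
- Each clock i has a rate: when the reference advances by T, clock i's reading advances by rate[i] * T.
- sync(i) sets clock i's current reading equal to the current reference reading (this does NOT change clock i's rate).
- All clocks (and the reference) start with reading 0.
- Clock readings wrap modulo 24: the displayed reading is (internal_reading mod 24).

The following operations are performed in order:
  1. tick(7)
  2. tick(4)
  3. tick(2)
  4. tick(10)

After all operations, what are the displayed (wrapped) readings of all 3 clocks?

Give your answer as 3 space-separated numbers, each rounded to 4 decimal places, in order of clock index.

Answer: 18.4000 20.7000 22.0000

Derivation:
After op 1 tick(7): ref=7.0000 raw=[5.6000 6.3000 14.0000]
After op 2 tick(4): ref=11.0000 raw=[8.8000 9.9000 22.0000]
After op 3 tick(2): ref=13.0000 raw=[10.4000 11.7000 26.0000]
After op 4 tick(10): ref=23.0000 raw=[18.4000 20.7000 46.0000]
Wrap final raw readings (mod 24): 18.4000 mod 24 = 18.4000; 20.7000 mod 24 = 20.7000; 46.0000 mod 24 = 22.0000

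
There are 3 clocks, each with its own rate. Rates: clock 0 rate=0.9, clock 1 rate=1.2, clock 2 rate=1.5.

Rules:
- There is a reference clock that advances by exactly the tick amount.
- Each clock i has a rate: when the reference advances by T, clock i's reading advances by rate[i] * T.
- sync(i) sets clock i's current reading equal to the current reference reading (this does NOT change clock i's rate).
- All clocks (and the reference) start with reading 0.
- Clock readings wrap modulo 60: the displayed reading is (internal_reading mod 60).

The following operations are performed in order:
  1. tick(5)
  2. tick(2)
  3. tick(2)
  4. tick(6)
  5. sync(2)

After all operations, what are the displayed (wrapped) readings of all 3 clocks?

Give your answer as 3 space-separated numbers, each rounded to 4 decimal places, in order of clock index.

After op 1 tick(5): ref=5.0000 raw=[4.5000 6.0000 7.5000]
After op 2 tick(2): ref=7.0000 raw=[6.3000 8.4000 10.5000]
After op 3 tick(2): ref=9.0000 raw=[8.1000 10.8000 13.5000]
After op 4 tick(6): ref=15.0000 raw=[13.5000 18.0000 22.5000]
After op 5 sync(2): ref=15.0000 raw=[13.5000 18.0000 15.0000]
Wrap final raw readings (mod 60): 13.5000 mod 60 = 13.5000; 18.0000 mod 60 = 18.0000; 15.0000 mod 60 = 15.0000

Answer: 13.5000 18.0000 15.0000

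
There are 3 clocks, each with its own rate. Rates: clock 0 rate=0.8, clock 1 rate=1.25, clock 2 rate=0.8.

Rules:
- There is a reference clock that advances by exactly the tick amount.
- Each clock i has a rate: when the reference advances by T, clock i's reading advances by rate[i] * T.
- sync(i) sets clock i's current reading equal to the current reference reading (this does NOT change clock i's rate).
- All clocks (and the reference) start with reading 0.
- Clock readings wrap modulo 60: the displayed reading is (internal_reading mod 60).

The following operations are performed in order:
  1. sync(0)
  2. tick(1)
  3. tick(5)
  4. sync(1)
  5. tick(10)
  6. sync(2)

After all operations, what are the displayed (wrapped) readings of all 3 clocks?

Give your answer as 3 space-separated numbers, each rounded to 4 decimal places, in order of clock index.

After op 1 sync(0): ref=0.0000 raw=[0.0000 0.0000 0.0000]
After op 2 tick(1): ref=1.0000 raw=[0.8000 1.2500 0.8000]
After op 3 tick(5): ref=6.0000 raw=[4.8000 7.5000 4.8000]
After op 4 sync(1): ref=6.0000 raw=[4.8000 6.0000 4.8000]
After op 5 tick(10): ref=16.0000 raw=[12.8000 18.5000 12.8000]
After op 6 sync(2): ref=16.0000 raw=[12.8000 18.5000 16.0000]
Wrap final raw readings (mod 60): 12.8000 mod 60 = 12.8000; 18.5000 mod 60 = 18.5000; 16.0000 mod 60 = 16.0000

Answer: 12.8000 18.5000 16.0000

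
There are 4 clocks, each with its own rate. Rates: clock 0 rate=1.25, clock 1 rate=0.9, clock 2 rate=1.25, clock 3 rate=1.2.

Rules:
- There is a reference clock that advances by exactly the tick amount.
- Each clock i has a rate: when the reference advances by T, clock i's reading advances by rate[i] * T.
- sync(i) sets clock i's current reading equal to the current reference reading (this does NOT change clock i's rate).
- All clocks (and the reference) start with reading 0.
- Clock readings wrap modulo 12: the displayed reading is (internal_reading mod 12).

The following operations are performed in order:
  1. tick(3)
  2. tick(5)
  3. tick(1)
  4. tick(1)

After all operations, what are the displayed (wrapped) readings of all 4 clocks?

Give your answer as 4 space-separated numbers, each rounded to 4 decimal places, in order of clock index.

After op 1 tick(3): ref=3.0000 raw=[3.7500 2.7000 3.7500 3.6000]
After op 2 tick(5): ref=8.0000 raw=[10.0000 7.2000 10.0000 9.6000]
After op 3 tick(1): ref=9.0000 raw=[11.2500 8.1000 11.2500 10.8000]
After op 4 tick(1): ref=10.0000 raw=[12.5000 9.0000 12.5000 12.0000]
Wrap final raw readings (mod 12): 12.5000 mod 12 = 0.5000; 9.0000 mod 12 = 9.0000; 12.5000 mod 12 = 0.5000; 12.0000 mod 12 = 0.0000

Answer: 0.5000 9.0000 0.5000 0.0000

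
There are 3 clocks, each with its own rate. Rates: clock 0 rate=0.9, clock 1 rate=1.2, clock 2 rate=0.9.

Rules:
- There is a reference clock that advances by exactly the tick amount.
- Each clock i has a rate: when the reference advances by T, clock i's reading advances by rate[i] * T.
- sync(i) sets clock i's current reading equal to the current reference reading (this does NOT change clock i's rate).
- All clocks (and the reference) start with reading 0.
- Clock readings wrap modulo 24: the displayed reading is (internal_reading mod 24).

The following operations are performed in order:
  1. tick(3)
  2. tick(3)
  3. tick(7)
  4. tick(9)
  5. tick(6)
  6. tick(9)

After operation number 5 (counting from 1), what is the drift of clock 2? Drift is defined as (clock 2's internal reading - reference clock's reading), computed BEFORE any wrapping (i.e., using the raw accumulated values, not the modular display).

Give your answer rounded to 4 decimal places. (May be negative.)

After op 1 tick(3): ref=3.0000 raw=[2.7000 3.6000 2.7000]
After op 2 tick(3): ref=6.0000 raw=[5.4000 7.2000 5.4000]
After op 3 tick(7): ref=13.0000 raw=[11.7000 15.6000 11.7000]
After op 4 tick(9): ref=22.0000 raw=[19.8000 26.4000 19.8000]
After op 5 tick(6): ref=28.0000 raw=[25.2000 33.6000 25.2000]
Drift of clock 2 after op 5: 25.2000 - 28.0000 = -2.8000

Answer: -2.8000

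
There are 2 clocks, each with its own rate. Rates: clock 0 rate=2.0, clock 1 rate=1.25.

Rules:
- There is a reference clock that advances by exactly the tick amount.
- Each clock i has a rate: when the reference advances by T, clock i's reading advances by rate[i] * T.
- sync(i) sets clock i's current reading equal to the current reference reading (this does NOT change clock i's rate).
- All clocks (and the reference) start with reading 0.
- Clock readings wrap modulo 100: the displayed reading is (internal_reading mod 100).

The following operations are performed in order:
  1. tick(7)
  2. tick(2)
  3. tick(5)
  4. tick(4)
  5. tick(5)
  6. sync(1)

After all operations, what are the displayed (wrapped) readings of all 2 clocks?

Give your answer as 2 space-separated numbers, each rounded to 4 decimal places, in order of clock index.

After op 1 tick(7): ref=7.0000 raw=[14.0000 8.7500]
After op 2 tick(2): ref=9.0000 raw=[18.0000 11.2500]
After op 3 tick(5): ref=14.0000 raw=[28.0000 17.5000]
After op 4 tick(4): ref=18.0000 raw=[36.0000 22.5000]
After op 5 tick(5): ref=23.0000 raw=[46.0000 28.7500]
After op 6 sync(1): ref=23.0000 raw=[46.0000 23.0000]
Wrap final raw readings (mod 100): 46.0000 mod 100 = 46.0000; 23.0000 mod 100 = 23.0000

Answer: 46.0000 23.0000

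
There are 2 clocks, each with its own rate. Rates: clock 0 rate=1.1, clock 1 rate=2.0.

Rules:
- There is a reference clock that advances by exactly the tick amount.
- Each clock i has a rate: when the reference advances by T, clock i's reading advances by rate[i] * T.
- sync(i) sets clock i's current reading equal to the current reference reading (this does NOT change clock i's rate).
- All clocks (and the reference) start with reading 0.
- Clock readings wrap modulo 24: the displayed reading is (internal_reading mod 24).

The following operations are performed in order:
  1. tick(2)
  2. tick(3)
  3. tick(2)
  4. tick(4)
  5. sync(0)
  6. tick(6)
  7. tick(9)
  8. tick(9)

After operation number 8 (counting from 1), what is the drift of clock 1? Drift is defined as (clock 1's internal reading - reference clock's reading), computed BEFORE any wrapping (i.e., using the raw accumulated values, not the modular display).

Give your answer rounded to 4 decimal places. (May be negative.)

Answer: 35.0000

Derivation:
After op 1 tick(2): ref=2.0000 raw=[2.2000 4.0000]
After op 2 tick(3): ref=5.0000 raw=[5.5000 10.0000]
After op 3 tick(2): ref=7.0000 raw=[7.7000 14.0000]
After op 4 tick(4): ref=11.0000 raw=[12.1000 22.0000]
After op 5 sync(0): ref=11.0000 raw=[11.0000 22.0000]
After op 6 tick(6): ref=17.0000 raw=[17.6000 34.0000]
After op 7 tick(9): ref=26.0000 raw=[27.5000 52.0000]
After op 8 tick(9): ref=35.0000 raw=[37.4000 70.0000]
Drift of clock 1 after op 8: 70.0000 - 35.0000 = 35.0000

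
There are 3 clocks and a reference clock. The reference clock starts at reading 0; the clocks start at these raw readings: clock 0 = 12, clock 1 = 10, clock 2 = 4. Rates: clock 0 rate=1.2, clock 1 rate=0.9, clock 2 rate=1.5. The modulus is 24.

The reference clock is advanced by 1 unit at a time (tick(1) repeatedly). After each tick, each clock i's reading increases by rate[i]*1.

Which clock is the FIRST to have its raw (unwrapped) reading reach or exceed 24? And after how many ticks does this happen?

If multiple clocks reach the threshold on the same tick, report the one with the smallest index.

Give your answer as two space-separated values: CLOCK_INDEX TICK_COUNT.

clock 0: start=12, rate=1.2, needs 24-12 = 12; ticks = ceil(12/1.2) = ceil(10.0000) = 10; reading at tick 10 = 12 + 1.2*10 = 24.0000
clock 1: start=10, rate=0.9, needs 24-10 = 14; ticks = ceil(14/0.9) = ceil(15.5556) = 16; reading at tick 16 = 10 + 0.9*16 = 24.4000
clock 2: start=4, rate=1.5, needs 24-4 = 20; ticks = ceil(20/1.5) = ceil(13.3333) = 14; reading at tick 14 = 4 + 1.5*14 = 25.0000
Minimum tick count = 10; winners = [0]; smallest index = 0

Answer: 0 10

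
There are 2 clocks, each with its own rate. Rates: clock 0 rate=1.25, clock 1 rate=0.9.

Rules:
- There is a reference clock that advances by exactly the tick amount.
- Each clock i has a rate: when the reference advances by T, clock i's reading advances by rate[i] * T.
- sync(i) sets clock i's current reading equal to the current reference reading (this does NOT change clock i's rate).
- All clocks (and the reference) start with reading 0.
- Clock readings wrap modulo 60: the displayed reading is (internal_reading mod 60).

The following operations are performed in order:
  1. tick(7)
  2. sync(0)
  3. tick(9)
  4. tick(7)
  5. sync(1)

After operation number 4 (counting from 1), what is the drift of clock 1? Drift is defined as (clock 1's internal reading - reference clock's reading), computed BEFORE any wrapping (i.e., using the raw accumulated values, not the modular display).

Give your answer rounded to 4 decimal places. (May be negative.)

After op 1 tick(7): ref=7.0000 raw=[8.7500 6.3000]
After op 2 sync(0): ref=7.0000 raw=[7.0000 6.3000]
After op 3 tick(9): ref=16.0000 raw=[18.2500 14.4000]
After op 4 tick(7): ref=23.0000 raw=[27.0000 20.7000]
Drift of clock 1 after op 4: 20.7000 - 23.0000 = -2.3000

Answer: -2.3000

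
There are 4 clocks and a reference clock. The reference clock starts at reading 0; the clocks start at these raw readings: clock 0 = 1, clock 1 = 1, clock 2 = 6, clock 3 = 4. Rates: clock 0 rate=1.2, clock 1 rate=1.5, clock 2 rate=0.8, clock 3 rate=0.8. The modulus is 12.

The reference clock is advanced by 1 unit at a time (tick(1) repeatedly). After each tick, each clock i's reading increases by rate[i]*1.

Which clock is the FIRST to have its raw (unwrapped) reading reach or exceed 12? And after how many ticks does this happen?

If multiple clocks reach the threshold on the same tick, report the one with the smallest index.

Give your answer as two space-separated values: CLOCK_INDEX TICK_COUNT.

Answer: 1 8

Derivation:
clock 0: start=1, rate=1.2, needs 12-1 = 11; ticks = ceil(11/1.2) = ceil(9.1667) = 10; reading at tick 10 = 1 + 1.2*10 = 13.0000
clock 1: start=1, rate=1.5, needs 12-1 = 11; ticks = ceil(11/1.5) = ceil(7.3333) = 8; reading at tick 8 = 1 + 1.5*8 = 13.0000
clock 2: start=6, rate=0.8, needs 12-6 = 6; ticks = ceil(6/0.8) = ceil(7.5000) = 8; reading at tick 8 = 6 + 0.8*8 = 12.4000
clock 3: start=4, rate=0.8, needs 12-4 = 8; ticks = ceil(8/0.8) = ceil(10.0000) = 10; reading at tick 10 = 4 + 0.8*10 = 12.0000
Minimum tick count = 8; winners = [1, 2]; smallest index = 1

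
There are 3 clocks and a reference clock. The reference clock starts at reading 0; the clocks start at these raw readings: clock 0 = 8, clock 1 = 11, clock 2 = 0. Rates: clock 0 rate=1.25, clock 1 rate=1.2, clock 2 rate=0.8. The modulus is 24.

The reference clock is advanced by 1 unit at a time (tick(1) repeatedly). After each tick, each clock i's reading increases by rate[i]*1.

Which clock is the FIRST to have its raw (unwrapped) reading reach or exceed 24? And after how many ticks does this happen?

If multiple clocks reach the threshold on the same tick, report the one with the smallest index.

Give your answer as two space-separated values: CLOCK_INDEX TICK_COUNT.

Answer: 1 11

Derivation:
clock 0: start=8, rate=1.25, needs 24-8 = 16; ticks = ceil(16/1.25) = ceil(12.8000) = 13; reading at tick 13 = 8 + 1.25*13 = 24.2500
clock 1: start=11, rate=1.2, needs 24-11 = 13; ticks = ceil(13/1.2) = ceil(10.8333) = 11; reading at tick 11 = 11 + 1.2*11 = 24.2000
clock 2: start=0, rate=0.8, needs 24-0 = 24; ticks = ceil(24/0.8) = ceil(30.0000) = 30; reading at tick 30 = 0 + 0.8*30 = 24.0000
Minimum tick count = 11; winners = [1]; smallest index = 1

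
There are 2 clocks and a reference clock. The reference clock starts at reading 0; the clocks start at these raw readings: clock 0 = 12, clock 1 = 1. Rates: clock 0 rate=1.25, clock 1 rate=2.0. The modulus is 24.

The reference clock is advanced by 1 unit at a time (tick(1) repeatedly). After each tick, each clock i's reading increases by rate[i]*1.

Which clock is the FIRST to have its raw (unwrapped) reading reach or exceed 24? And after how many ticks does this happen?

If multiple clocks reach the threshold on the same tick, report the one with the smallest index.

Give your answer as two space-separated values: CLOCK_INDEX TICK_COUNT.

clock 0: start=12, rate=1.25, needs 24-12 = 12; ticks = ceil(12/1.25) = ceil(9.6000) = 10; reading at tick 10 = 12 + 1.25*10 = 24.5000
clock 1: start=1, rate=2.0, needs 24-1 = 23; ticks = ceil(23/2.0) = ceil(11.5000) = 12; reading at tick 12 = 1 + 2.0*12 = 25.0000
Minimum tick count = 10; winners = [0]; smallest index = 0

Answer: 0 10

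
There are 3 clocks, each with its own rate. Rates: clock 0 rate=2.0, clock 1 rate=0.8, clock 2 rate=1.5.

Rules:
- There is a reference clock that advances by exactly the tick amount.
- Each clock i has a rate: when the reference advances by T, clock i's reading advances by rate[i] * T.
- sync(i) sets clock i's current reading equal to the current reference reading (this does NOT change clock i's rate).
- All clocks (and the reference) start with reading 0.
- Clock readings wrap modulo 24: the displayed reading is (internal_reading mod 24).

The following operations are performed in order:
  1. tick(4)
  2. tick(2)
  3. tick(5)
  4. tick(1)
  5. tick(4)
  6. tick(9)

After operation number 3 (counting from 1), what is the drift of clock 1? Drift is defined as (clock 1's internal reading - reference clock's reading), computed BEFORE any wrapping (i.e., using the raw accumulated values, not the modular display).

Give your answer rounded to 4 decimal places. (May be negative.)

Answer: -2.2000

Derivation:
After op 1 tick(4): ref=4.0000 raw=[8.0000 3.2000 6.0000]
After op 2 tick(2): ref=6.0000 raw=[12.0000 4.8000 9.0000]
After op 3 tick(5): ref=11.0000 raw=[22.0000 8.8000 16.5000]
Drift of clock 1 after op 3: 8.8000 - 11.0000 = -2.2000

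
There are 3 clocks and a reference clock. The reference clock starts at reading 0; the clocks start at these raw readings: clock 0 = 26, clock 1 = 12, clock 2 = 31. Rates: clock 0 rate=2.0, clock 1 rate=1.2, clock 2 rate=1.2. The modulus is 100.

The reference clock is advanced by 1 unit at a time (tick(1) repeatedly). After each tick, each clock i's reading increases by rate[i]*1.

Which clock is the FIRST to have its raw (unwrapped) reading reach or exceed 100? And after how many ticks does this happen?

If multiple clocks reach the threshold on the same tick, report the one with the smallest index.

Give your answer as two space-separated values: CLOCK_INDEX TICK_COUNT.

clock 0: start=26, rate=2.0, needs 100-26 = 74; ticks = ceil(74/2.0) = ceil(37.0000) = 37; reading at tick 37 = 26 + 2.0*37 = 100.0000
clock 1: start=12, rate=1.2, needs 100-12 = 88; ticks = ceil(88/1.2) = ceil(73.3333) = 74; reading at tick 74 = 12 + 1.2*74 = 100.8000
clock 2: start=31, rate=1.2, needs 100-31 = 69; ticks = ceil(69/1.2) = ceil(57.5000) = 58; reading at tick 58 = 31 + 1.2*58 = 100.6000
Minimum tick count = 37; winners = [0]; smallest index = 0

Answer: 0 37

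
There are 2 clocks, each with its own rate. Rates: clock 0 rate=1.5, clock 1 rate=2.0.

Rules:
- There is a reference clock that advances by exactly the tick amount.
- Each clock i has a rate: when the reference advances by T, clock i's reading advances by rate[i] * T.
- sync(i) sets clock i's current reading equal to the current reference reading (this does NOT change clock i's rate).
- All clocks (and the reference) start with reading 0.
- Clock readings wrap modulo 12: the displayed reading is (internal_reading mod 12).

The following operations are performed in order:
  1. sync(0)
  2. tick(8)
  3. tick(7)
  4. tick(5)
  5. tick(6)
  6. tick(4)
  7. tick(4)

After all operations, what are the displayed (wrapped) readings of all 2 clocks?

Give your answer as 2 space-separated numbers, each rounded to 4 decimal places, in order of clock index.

After op 1 sync(0): ref=0.0000 raw=[0.0000 0.0000]
After op 2 tick(8): ref=8.0000 raw=[12.0000 16.0000]
After op 3 tick(7): ref=15.0000 raw=[22.5000 30.0000]
After op 4 tick(5): ref=20.0000 raw=[30.0000 40.0000]
After op 5 tick(6): ref=26.0000 raw=[39.0000 52.0000]
After op 6 tick(4): ref=30.0000 raw=[45.0000 60.0000]
After op 7 tick(4): ref=34.0000 raw=[51.0000 68.0000]
Wrap final raw readings (mod 12): 51.0000 mod 12 = 3.0000; 68.0000 mod 12 = 8.0000

Answer: 3.0000 8.0000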